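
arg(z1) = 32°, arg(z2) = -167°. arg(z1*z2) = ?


arg(z1*z2) = 32° - 167° = -135°
Normalized to (-180°, 180°]: -135°

-135°


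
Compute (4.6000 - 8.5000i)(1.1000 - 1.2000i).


Real = 4.6*1.1 - (-8.5)*(-1.2) = 5.06 - 10.2 = -5.14
Imag = 4.6*(-1.2) + 1.1*(-8.5) = -5.52 - (9.35) = -14.87

-5.1400 - 14.8700i


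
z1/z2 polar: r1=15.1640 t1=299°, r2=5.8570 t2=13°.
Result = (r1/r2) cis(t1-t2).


r = 15.1640 / 5.8570 = 2.5890
theta = 299° - 13° = 286° = 286° (mod 360)

2.5890 cis(286°)


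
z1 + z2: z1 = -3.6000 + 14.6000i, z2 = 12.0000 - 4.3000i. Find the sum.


Real: -3.6 + 12 = 8.4
Imag: 14.6 - 4.3 = 10.3

8.4000 + 10.3000i


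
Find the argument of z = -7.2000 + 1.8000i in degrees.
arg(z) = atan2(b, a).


Re = -7.2, Im = 1.8
arg = atan2(1.8, -7.2) = 165.9638 degrees

arg(z) = 165.9638 degrees


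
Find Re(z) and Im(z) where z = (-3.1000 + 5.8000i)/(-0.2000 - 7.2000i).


Multiply by conjugate: (-3.1000 + 5.8000i)(-0.2000 + 7.2000i) / ((-0.2)^2 + (-7.2)^2)
Numerator real = -3.1*(-0.2) + 5.8*(-7.2) = -41.14
Numerator imag = 5.8*(-0.2) - (-3.1)*(-7.2) = -23.48
Denominator = 51.88
Re(z) = -41.14/51.88 = -0.7930
Im(z) = -23.48/51.88 = -0.4526

Re(z) = -0.7930, Im(z) = -0.4526


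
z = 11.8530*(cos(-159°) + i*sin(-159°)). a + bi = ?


a = 11.8530*cos(-159°) = 11.8530*(-0.93358) = -11.0657
b = 11.8530*sin(-159°) = 11.8530*(-0.358368) = -4.2477

-11.0657 - 4.2477i


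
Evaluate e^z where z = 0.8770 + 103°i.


e^0.8770 = 2.4037
cos(103°) = -0.22495
sin(103°) = 0.97437
Real = 2.4037*(-0.22495) = -0.5407
Imag = 2.4037*0.97437 = 2.3421

-0.5407 + 2.3421i


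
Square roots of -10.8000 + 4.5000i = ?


|z| = sqrt(116.64+20.25) = 11.7000
sqrt((|z|+a)/2) = sqrt((11.7000+(-10.8))/2) = sqrt(0.4500) = 0.6708
sqrt((|z|-a)/2) = sqrt((11.7000-(-10.8))/2) = sqrt(11.2500) = 3.3541

±(0.6708 + 3.3541i) i.e. 0.6708 + 3.3541i and -0.6708 - 3.3541i


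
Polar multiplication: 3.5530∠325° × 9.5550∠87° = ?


r = 3.5530 * 9.5550 = 33.9489
theta = 325° + 87° = 412° = 52° (mod 360)

33.9489 cis(52°)


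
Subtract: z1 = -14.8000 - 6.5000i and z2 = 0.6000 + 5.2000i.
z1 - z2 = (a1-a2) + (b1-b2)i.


Real: -14.8 - 0.6 = -15.4
Imag: -6.5 - 5.2 = -11.7

-15.4000 - 11.7000i


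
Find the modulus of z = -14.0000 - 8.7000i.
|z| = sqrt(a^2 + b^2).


|z| = sqrt((-14)^2 + (-8.7)^2) = sqrt(196 + 75.69) = sqrt(271.69) = 16.4830

|z| = 16.4830


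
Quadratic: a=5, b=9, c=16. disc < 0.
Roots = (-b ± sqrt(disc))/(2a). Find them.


disc = 9^2 - 4*5*16 = 81 - 320 = -239
sqrt(|disc|) = sqrt(239) = 15.4596
Real part = -9/(2*5) = -0.9000
Imag part = 15.4596/(2*5) = 1.5460

-0.9000 ± 1.5460i


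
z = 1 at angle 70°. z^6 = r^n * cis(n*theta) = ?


r^6 = 1^6 = 1
n*theta = 6*70° = 420° = 60° (mod 360)
a = 1*cos(60°) = 0.5000
b = 1*sin(60°) = 0.8660

1 cis(60°) = 0.5000 + 0.8660i


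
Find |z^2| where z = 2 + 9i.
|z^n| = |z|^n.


|z| = sqrt(4+81) = sqrt(85) = 9.2195
|z^2| = |z|^2 = (sqrt(85))^2 = 85

|z^2| = 85


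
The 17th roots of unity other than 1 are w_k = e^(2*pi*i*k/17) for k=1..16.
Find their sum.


With w = e^(2*pi*i/17), all 17 of the 17th roots of unity w^0 = 1, w, ..., w^(16) sum to 0: 1 + w + ... + w^(16) = (1 - w^17)/(1 - w) = 0 since w^17 = 1, w ≠ 1.
Removing the root 1: w + w^2 + ... + w^(16) = 0 - 1 = -1

Sum = -1


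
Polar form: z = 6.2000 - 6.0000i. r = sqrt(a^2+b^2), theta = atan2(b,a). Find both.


r = sqrt(38.44+36) = sqrt(74.44) = 8.6279
theta = atan2(-6, 6.2) = -44.0608 degrees

r = 8.6279, theta = -44.0608 degrees


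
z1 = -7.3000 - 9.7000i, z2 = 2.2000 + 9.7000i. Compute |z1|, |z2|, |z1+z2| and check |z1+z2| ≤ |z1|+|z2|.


|z1| = sqrt((-7.3)^2 + (-9.7)^2) = sqrt(147.38) = 12.1400
|z2| = sqrt(2.2^2 + 9.7^2) = sqrt(98.93) = 9.9464
z1+z2 = -5.1000
|z1+z2| = sqrt(26.01) = 5.1000
|z1|+|z2| = 12.1400 + 9.9464 = 22.0864

|z1+z2| = 5.1000 ≤ |z1|+|z2| = 22.0864 (verified)


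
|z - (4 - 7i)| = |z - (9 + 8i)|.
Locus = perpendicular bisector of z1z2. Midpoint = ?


Equal distances means the locus is the perpendicular bisector of z1 and z2.
Midpoint = ((4+9)/2, (-7+8)/2) = (6.5000, 0.5000)

Perpendicular bisector through (6.5000, 0.5000)


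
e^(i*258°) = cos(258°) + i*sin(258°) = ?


cos(258°) = -0.2079
sin(258°) = -0.9781

e^(i*258°) = -0.2079 - 0.9781i


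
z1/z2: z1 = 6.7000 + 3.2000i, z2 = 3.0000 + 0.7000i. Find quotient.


Conjugate of z2 = 3.0000 - 0.7000i
Numerator: (6.7000 + 3.2000i)(3.0000 - 0.7000i) = 22.3400 + 4.9100i
Denominator: 3^2 + 0.7^2 = 9.49
Result = (22.3400 + 4.9100i)/9.49

2.3541 + 0.5174i


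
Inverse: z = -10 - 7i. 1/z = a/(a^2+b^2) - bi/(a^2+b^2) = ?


|z|^2 = 100+49 = 149
1/z = (-10 + 7i)/149

1/z = -0.0671 + 0.0470i


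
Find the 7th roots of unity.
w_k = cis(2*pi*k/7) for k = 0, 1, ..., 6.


The 7th roots of unity are cis(360k/7°) for k=0..6
Angle step = 360/7 = 51.4286°
Primitive root: cis(51.4286°)
Primitive root = 0.6235 + 0.7818i

7 roots at angles: 0°, 51.4286°, 102.8571°, 154.2857°, 205.7143°, 257.1429°, 308.5714°


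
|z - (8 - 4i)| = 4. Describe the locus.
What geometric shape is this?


|z - z0| = r is a circle with center z0 and radius r.
Center = (8, -4), radius = 4

Circle with center (8, -4) and radius 4


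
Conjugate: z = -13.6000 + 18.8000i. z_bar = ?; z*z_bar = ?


z_bar = -13.6000 - 18.8000i
z*z_bar = (-13.6)^2 + 18.8^2 = 184.96 + 353.44 = 538.4

z_bar = -13.6000 - 18.8000i, z*z_bar = 538.4


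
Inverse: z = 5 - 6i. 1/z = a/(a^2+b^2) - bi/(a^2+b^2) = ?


|z|^2 = 25+36 = 61
1/z = (5 + 6i)/61

1/z = 0.0820 + 0.0984i


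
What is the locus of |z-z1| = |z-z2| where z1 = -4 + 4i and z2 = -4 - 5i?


Equal distances means the locus is the perpendicular bisector of z1 and z2.
Midpoint = ((-4+(-4))/2, (4+(-5))/2) = (-4.0000, -0.5000)

Perpendicular bisector through (-4.0000, -0.5000)


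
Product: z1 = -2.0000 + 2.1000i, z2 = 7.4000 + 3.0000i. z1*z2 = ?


Real = -2*7.4 - 2.1*3 = -14.8 - 6.3 = -21.1
Imag = -2*3 + 7.4*2.1 = -6 + 15.54 = 9.54

-21.1000 + 9.5400i


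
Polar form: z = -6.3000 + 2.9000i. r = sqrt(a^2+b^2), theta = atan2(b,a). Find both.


r = sqrt(39.69+8.41) = sqrt(48.1) = 6.9354
theta = atan2(2.9, -6.3) = 155.2826 degrees

r = 6.9354, theta = 155.2826 degrees


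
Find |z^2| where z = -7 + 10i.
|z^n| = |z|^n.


|z| = sqrt(49+100) = sqrt(149) = 12.2066
|z^2| = |z|^2 = (sqrt(149))^2 = 149

|z^2| = 149


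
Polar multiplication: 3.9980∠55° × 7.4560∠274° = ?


r = 3.9980 * 7.4560 = 29.8091
theta = 55° + 274° = 329° = 329° (mod 360)

29.8091 cis(329°)


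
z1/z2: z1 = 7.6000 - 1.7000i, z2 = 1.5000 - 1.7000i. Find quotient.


Conjugate of z2 = 1.5000 + 1.7000i
Numerator: (7.6000 - 1.7000i)(1.5000 + 1.7000i) = 14.2900 + 10.3700i
Denominator: 1.5^2 + (-1.7)^2 = 5.14
Result = (14.2900 + 10.3700i)/5.14

2.7802 + 2.0175i


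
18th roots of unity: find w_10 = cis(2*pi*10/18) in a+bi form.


Angle = 360*10/18 = 200°
a = cos(200°) = -0.9397
b = sin(200°) = -0.3420

-0.9397 - 0.3420i


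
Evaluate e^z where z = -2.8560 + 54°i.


e^-2.8560 = 0.0575
cos(54°) = 0.5878
sin(54°) = 0.809
Real = 0.0575*0.5878 = 0.0338
Imag = 0.0575*0.809 = 0.0465

0.0338 + 0.0465i


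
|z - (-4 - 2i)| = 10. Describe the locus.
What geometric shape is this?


|z - z0| = r is a circle with center z0 and radius r.
Center = (-4, -2), radius = 10

Circle with center (-4, -2) and radius 10


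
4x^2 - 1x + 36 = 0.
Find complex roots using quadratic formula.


disc = (-1)^2 - 4*4*36 = 1 - 576 = -575
sqrt(|disc|) = sqrt(575) = 23.9792
Real part = 1/(2*4) = 0.1250
Imag part = 23.9792/(2*4) = 2.9974

0.1250 ± 2.9974i


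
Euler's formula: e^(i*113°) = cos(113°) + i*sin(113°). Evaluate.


cos(113°) = -0.3907
sin(113°) = 0.9205

e^(i*113°) = -0.3907 + 0.9205i


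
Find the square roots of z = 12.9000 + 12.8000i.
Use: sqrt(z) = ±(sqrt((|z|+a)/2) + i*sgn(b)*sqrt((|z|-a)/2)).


|z| = sqrt(166.41+163.84) = 18.1728
sqrt((|z|+a)/2) = sqrt((18.1728+12.9)/2) = sqrt(15.5364) = 3.9416
sqrt((|z|-a)/2) = sqrt((18.1728-12.9)/2) = sqrt(2.6364) = 1.6237

±(3.9416 + 1.6237i) i.e. 3.9416 + 1.6237i and -3.9416 - 1.6237i


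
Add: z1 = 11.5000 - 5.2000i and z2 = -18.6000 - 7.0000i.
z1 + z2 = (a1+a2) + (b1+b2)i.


Real: 11.5 - 18.6 = -7.1
Imag: -5.2 - 7 = -12.2

-7.1000 - 12.2000i


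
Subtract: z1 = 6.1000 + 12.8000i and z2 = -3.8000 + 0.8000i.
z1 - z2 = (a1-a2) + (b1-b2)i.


Real: 6.1 + 3.8 = 9.9
Imag: 12.8 - 0.8 = 12

9.9000 + 12.0000i


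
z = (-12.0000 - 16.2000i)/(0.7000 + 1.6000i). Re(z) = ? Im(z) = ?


Multiply by conjugate: (-12.0000 - 16.2000i)(0.7000 - 1.6000i) / (0.7^2 + 1.6^2)
Numerator real = -12*0.7 - (16.2)*1.6 = -34.32
Numerator imag = -16.2*0.7 - (-12)*1.6 = 7.86
Denominator = 3.05
Re(z) = -34.32/3.05 = -11.2525
Im(z) = 7.86/3.05 = 2.5770

Re(z) = -11.2525, Im(z) = 2.5770


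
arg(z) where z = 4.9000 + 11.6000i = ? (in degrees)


Re = 4.9, Im = 11.6
arg = atan2(11.6, 4.9) = 67.1001 degrees

arg(z) = 67.1001 degrees


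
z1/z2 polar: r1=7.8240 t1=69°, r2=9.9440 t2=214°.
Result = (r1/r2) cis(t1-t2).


r = 7.8240 / 9.9440 = 0.7868
theta = 69° - 214° = -145° = 215° (mod 360)

0.7868 cis(215°)


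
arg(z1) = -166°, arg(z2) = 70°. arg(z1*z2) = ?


arg(z1*z2) = -166° + 70° = -96°
Normalized to (-180°, 180°]: -96°

-96°


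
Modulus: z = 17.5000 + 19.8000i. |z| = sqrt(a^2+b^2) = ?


|z| = sqrt(17.5^2 + 19.8^2) = sqrt(306.25 + 392.04) = sqrt(698.29) = 26.4252

|z| = 26.4252


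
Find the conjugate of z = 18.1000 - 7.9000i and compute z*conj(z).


z_bar = 18.1000 + 7.9000i
z*z_bar = 18.1^2 + (-7.9)^2 = 327.61 + 62.41 = 390.02

z_bar = 18.1000 + 7.9000i, z*z_bar = 390.02


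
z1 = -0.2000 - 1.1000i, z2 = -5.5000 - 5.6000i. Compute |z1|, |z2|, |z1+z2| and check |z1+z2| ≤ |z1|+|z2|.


|z1| = sqrt((-0.2)^2 + (-1.1)^2) = sqrt(1.25) = 1.1180
|z2| = sqrt((-5.5)^2 + (-5.6)^2) = sqrt(61.61) = 7.8492
z1+z2 = -5.7000 - 6.7000i
|z1+z2| = sqrt(77.38) = 8.7966
|z1|+|z2| = 1.1180 + 7.8492 = 8.9672

|z1+z2| = 8.7966 ≤ |z1|+|z2| = 8.9672 (verified)


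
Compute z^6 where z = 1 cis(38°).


r^6 = 1^6 = 1
n*theta = 6*38° = 228° = 228° (mod 360)
a = 1*cos(228°) = -0.6691
b = 1*sin(228°) = -0.7431

1 cis(228°) = -0.6691 - 0.7431i


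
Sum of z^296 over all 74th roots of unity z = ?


The roots are w_k = w^k with w = e^(2*pi*i/74), and (w^k)^296 = (w^296)^k.
So S = 1 + u + u^2 + ... + u^(73) with u = w^296.
296 = 4*74 + 0, so 296 is a multiple of 74 and u = (w^74)^4 = 1.
Every one of the 74 terms equals 1: S = 74

S = 74


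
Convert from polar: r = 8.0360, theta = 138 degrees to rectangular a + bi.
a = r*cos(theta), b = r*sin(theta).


a = 8.0360*cos(138°) = 8.0360*(-0.74314) = -5.9719
b = 8.0360*sin(138°) = 8.0360*0.66913 = 5.3771

-5.9719 + 5.3771i


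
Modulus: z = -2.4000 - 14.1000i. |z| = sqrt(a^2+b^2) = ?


|z| = sqrt((-2.4)^2 + (-14.1)^2) = sqrt(5.76 + 198.81) = sqrt(204.57) = 14.3028

|z| = 14.3028


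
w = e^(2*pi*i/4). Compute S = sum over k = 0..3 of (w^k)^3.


The roots are w_k = w^k with w = e^(2*pi*i/4), and (w^k)^3 = (w^3)^k.
So S = 1 + u + u^2 + ... + u^(3) with u = w^3.
3 = 0*4 + 3, so 3 is not a multiple of 4: u = w^3 ≠ 1 (w is a primitive 4th root), while u^4 = (w^4)^3 = 1.
Geometric series: S = (1 - u^4)/(1 - u) = (1 - 1)/(1 - u) = 0

S = 0


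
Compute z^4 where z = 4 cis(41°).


r^4 = 4^4 = 256
n*theta = 4*41° = 164° = 164° (mod 360)
a = 256*cos(164°) = -246.0830
b = 256*sin(164°) = 70.5632

256 cis(164°) = -246.0830 + 70.5632i


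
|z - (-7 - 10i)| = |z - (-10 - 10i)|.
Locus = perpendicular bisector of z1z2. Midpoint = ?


Equal distances means the locus is the perpendicular bisector of z1 and z2.
Midpoint = ((-7+(-10))/2, (-10+(-10))/2) = (-8.5000, -10.0000)

Perpendicular bisector through (-8.5000, -10.0000)


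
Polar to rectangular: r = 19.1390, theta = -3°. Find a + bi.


a = 19.1390*cos(-3°) = 19.1390*0.99863 = 19.1128
b = 19.1390*sin(-3°) = 19.1390*(-0.05234) = -1.0017

19.1128 - 1.0017i


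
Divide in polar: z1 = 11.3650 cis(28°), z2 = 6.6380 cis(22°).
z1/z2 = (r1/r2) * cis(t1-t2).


r = 11.3650 / 6.6380 = 1.7121
theta = 28° - 22° = 6° = 6° (mod 360)

1.7121 cis(6°)


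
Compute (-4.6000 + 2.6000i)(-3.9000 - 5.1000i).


Real = -4.6*(-3.9) - 2.6*(-5.1) = 17.94 - (-13.26) = 31.2
Imag = -4.6*(-5.1) - (3.9)*2.6 = 23.46 - (10.14) = 13.32

31.2000 + 13.3200i


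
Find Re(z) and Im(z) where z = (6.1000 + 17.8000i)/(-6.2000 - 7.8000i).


Multiply by conjugate: (6.1000 + 17.8000i)(-6.2000 + 7.8000i) / ((-6.2)^2 + (-7.8)^2)
Numerator real = 6.1*(-6.2) + 17.8*(-7.8) = -176.66
Numerator imag = 17.8*(-6.2) - 6.1*(-7.8) = -62.78
Denominator = 99.28
Re(z) = -176.66/99.28 = -1.7794
Im(z) = -62.78/99.28 = -0.6324

Re(z) = -1.7794, Im(z) = -0.6324


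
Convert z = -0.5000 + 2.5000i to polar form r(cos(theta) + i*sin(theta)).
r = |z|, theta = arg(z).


r = sqrt(0.25+6.25) = sqrt(6.5) = 2.5495
theta = atan2(2.5, -0.5) = 101.3099 degrees

r = 2.5495, theta = 101.3099 degrees


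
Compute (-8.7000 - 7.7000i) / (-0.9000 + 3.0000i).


Conjugate of z2 = -0.9000 - 3.0000i
Numerator: (-8.7000 - 7.7000i)(-0.9000 - 3.0000i) = -15.2700 + 33.0300i
Denominator: (-0.9)^2 + 3^2 = 9.81
Result = (-15.2700 + 33.0300i)/9.81

-1.5566 + 3.3670i


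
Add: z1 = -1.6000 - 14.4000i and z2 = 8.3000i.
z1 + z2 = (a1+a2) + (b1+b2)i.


Real: -1.6 + 0 = -1.6
Imag: -14.4 + 8.3 = -6.1

-1.6000 - 6.1000i


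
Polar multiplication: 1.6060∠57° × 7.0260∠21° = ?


r = 1.6060 * 7.0260 = 11.2838
theta = 57° + 21° = 78° = 78° (mod 360)

11.2838 cis(78°)


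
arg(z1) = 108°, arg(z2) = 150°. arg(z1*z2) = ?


arg(z1*z2) = 108° + 150° = 258°
Normalized to (-180°, 180°]: -102°

-102°


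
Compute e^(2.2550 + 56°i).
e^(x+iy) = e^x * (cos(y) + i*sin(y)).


e^2.2550 = 9.5353
cos(56°) = 0.5592
sin(56°) = 0.82904
Real = 9.5353*0.5592 = 5.3321
Imag = 9.5353*0.82904 = 7.9051

5.3321 + 7.9051i


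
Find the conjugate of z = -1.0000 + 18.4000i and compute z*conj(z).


z_bar = -1.0000 - 18.4000i
z*z_bar = (-1)^2 + 18.4^2 = 1 + 338.56 = 339.56

z_bar = -1.0000 - 18.4000i, z*z_bar = 339.56


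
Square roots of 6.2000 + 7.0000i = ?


|z| = sqrt(38.44+49) = 9.3509
sqrt((|z|+a)/2) = sqrt((9.3509+6.2)/2) = sqrt(7.7755) = 2.7885
sqrt((|z|-a)/2) = sqrt((9.3509-6.2)/2) = sqrt(1.5755) = 1.2552

±(2.7885 + 1.2552i) i.e. 2.7885 + 1.2552i and -2.7885 - 1.2552i


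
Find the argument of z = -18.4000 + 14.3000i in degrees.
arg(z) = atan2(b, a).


Re = -18.4, Im = 14.3
arg = atan2(14.3, -18.4) = 142.1466 degrees

arg(z) = 142.1466 degrees


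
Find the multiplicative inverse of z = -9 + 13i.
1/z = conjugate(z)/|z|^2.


|z|^2 = 81+169 = 250
1/z = (-9 - 13i)/250

1/z = -0.0360 - 0.0520i


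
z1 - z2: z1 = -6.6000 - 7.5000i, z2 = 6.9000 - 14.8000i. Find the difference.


Real: -6.6 - 6.9 = -13.5
Imag: -7.5 + 14.8 = 7.3

-13.5000 + 7.3000i


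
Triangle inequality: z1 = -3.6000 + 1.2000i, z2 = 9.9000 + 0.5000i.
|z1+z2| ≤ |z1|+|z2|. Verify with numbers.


|z1| = sqrt((-3.6)^2 + 1.2^2) = sqrt(14.4) = 3.7947
|z2| = sqrt(9.9^2 + 0.5^2) = sqrt(98.26) = 9.9126
z1+z2 = 6.3000 + 1.7000i
|z1+z2| = sqrt(42.58) = 6.5253
|z1|+|z2| = 3.7947 + 9.9126 = 13.7073

|z1+z2| = 6.5253 ≤ |z1|+|z2| = 13.7073 (verified)


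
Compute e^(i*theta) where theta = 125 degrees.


cos(125°) = -0.5736
sin(125°) = 0.8192

e^(i*125°) = -0.5736 + 0.8192i


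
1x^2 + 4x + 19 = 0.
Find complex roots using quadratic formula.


disc = 4^2 - 4*1*19 = 16 - 76 = -60
sqrt(|disc|) = sqrt(60) = 7.7460
Real part = -4/(2*1) = -2.0000
Imag part = 7.7460/(2*1) = 3.8730

-2.0000 ± 3.8730i


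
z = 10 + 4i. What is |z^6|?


|z| = sqrt(100+16) = sqrt(116) = 10.7703
|z^6| = |z|^6 = (sqrt(116))^6 = 116^3 = 1560896

|z^6| = 1560896


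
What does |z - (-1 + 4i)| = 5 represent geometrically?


|z - z0| = r is a circle with center z0 and radius r.
Center = (-1, 4), radius = 5

Circle with center (-1, 4) and radius 5


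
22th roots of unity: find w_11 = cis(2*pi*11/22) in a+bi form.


Angle = 360*11/22 = 180°
a = cos(180°) = -1.0000
b = sin(180°) = 0

-1.0000 + 0i


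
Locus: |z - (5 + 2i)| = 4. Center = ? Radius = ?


|z - z0| = r is a circle with center z0 and radius r.
Center = (5, 2), radius = 4

Circle with center (5, 2) and radius 4


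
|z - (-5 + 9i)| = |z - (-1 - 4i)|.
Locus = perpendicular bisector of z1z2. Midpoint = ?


Equal distances means the locus is the perpendicular bisector of z1 and z2.
Midpoint = ((-5+(-1))/2, (9+(-4))/2) = (-3.0000, 2.5000)

Perpendicular bisector through (-3.0000, 2.5000)


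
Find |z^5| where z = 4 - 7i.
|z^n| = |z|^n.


|z| = sqrt(16+49) = sqrt(65) = 8.0623
|z^5| = |z|^5 = (sqrt(65))^5 = 65^2 * sqrt(65) = 4225*sqrt(65)

|z^5| = 4225*sqrt(65) ≈ 34063.0390


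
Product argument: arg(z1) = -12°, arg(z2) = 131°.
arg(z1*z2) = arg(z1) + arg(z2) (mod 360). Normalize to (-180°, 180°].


arg(z1*z2) = -12° + 131° = 119°
Normalized to (-180°, 180°]: 119°

119°


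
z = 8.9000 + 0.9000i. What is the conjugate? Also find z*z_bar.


z_bar = 8.9000 - 0.9000i
z*z_bar = 8.9^2 + 0.9^2 = 79.21 + 0.81 = 80.02

z_bar = 8.9000 - 0.9000i, z*z_bar = 80.02


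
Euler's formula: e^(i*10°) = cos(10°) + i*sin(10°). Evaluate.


cos(10°) = 0.9848
sin(10°) = 0.1736

e^(i*10°) = 0.9848 + 0.1736i


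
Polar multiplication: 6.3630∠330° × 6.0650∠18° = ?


r = 6.3630 * 6.0650 = 38.5916
theta = 330° + 18° = 348° = 348° (mod 360)

38.5916 cis(348°)


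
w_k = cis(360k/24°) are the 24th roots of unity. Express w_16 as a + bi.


Angle = 360*16/24 = 240°
a = cos(240°) = -0.5000
b = sin(240°) = -0.8660

-0.5000 - 0.8660i


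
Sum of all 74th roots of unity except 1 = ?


With w = e^(2*pi*i/74), all 74 of the 74th roots of unity w^0 = 1, w, ..., w^(73) sum to 0: 1 + w + ... + w^(73) = (1 - w^74)/(1 - w) = 0 since w^74 = 1, w ≠ 1.
Removing the root 1: w + w^2 + ... + w^(73) = 0 - 1 = -1

Sum = -1


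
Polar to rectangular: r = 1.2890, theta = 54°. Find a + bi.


a = 1.2890*cos(54°) = 1.2890*0.5878 = 0.7577
b = 1.2890*sin(54°) = 1.2890*0.809 = 1.0428

0.7577 + 1.0428i


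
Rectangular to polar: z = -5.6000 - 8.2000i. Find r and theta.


r = sqrt(31.36+67.24) = sqrt(98.6) = 9.9298
theta = atan2(-8.2, -5.6) = -124.3302 degrees

r = 9.9298, theta = -124.3302 degrees


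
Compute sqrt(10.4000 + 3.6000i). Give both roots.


|z| = sqrt(108.16+12.96) = 11.0055
sqrt((|z|+a)/2) = sqrt((11.0055+10.4)/2) = sqrt(10.7027) = 3.2715
sqrt((|z|-a)/2) = sqrt((11.0055-10.4)/2) = sqrt(0.3027) = 0.5502

±(3.2715 + 0.5502i) i.e. 3.2715 + 0.5502i and -3.2715 - 0.5502i


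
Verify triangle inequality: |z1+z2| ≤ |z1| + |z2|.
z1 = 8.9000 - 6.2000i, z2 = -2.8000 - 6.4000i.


|z1| = sqrt(8.9^2 + (-6.2)^2) = sqrt(117.65) = 10.8467
|z2| = sqrt((-2.8)^2 + (-6.4)^2) = sqrt(48.8) = 6.9857
z1+z2 = 6.1000 - 12.6000i
|z1+z2| = sqrt(195.97) = 13.9989
|z1|+|z2| = 10.8467 + 6.9857 = 17.8324

|z1+z2| = 13.9989 ≤ |z1|+|z2| = 17.8324 (verified)


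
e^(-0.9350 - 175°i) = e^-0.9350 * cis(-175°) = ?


e^-0.9350 = 0.3926
cos(-175°) = -0.9962
sin(-175°) = -0.0872
Real = 0.3926*(-0.9962) = -0.3911
Imag = 0.3926*(-0.0872) = -0.0342

-0.3911 - 0.0342i


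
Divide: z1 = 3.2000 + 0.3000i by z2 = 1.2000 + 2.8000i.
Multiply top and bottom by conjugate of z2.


Conjugate of z2 = 1.2000 - 2.8000i
Numerator: (3.2000 + 0.3000i)(1.2000 - 2.8000i) = 4.6800 - 8.6000i
Denominator: 1.2^2 + 2.8^2 = 9.28
Result = (4.6800 - 8.6000i)/9.28

0.5043 - 0.9267i


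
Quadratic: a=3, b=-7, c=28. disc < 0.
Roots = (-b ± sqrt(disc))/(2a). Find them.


disc = (-7)^2 - 4*3*28 = 49 - 336 = -287
sqrt(|disc|) = sqrt(287) = 16.9411
Real part = 7/(2*3) = 1.1667
Imag part = 16.9411/(2*3) = 2.8235

1.1667 ± 2.8235i


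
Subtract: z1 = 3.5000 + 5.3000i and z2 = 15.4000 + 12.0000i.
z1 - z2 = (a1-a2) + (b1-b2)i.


Real: 3.5 - 15.4 = -11.9
Imag: 5.3 - 12 = -6.7

-11.9000 - 6.7000i


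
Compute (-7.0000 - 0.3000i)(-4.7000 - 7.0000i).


Real = -7*(-4.7) - (-0.3)*(-7) = 32.9 - 2.1 = 30.8
Imag = -7*(-7) - (4.7)*(-0.3) = 49 + 1.41 = 50.41

30.8000 + 50.4100i


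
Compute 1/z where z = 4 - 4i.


|z|^2 = 16+16 = 32
1/z = (4 + 4i)/32

1/z = 0.1250 + 0.1250i


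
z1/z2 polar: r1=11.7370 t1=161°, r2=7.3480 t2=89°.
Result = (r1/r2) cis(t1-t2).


r = 11.7370 / 7.3480 = 1.5973
theta = 161° - 89° = 72° = 72° (mod 360)

1.5973 cis(72°)


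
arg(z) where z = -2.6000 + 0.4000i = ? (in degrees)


Re = -2.6, Im = 0.4
arg = atan2(0.4, -2.6) = 171.2538 degrees

arg(z) = 171.2538 degrees


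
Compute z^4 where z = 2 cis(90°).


r^4 = 2^4 = 16
n*theta = 4*90° = 360° = 0° (mod 360)
a = 16*cos(0°) = 16.0000
b = 16*sin(0°) = 0

16 cis(0°) = 16.0000 + 0i


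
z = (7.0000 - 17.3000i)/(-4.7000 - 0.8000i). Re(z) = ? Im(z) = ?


Multiply by conjugate: (7.0000 - 17.3000i)(-4.7000 + 0.8000i) / ((-4.7)^2 + (-0.8)^2)
Numerator real = 7*(-4.7) - (17.3)*(-0.8) = -19.06
Numerator imag = -17.3*(-4.7) - 7*(-0.8) = 86.91
Denominator = 22.73
Re(z) = -19.06/22.73 = -0.8385
Im(z) = 86.91/22.73 = 3.8236

Re(z) = -0.8385, Im(z) = 3.8236


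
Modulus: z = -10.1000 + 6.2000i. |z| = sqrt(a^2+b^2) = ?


|z| = sqrt((-10.1)^2 + 6.2^2) = sqrt(102.01 + 38.44) = sqrt(140.45) = 11.8512

|z| = 11.8512


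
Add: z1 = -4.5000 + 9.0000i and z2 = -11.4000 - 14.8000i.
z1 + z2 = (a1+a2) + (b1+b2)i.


Real: -4.5 - 11.4 = -15.9
Imag: 9 - 14.8 = -5.8

-15.9000 - 5.8000i


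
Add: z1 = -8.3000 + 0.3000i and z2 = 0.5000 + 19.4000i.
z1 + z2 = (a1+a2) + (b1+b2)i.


Real: -8.3 + 0.5 = -7.8
Imag: 0.3 + 19.4 = 19.7

-7.8000 + 19.7000i


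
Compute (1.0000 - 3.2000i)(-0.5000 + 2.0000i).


Real = 1*(-0.5) - (-3.2)*2 = -0.5 - (-6.4) = 5.9
Imag = 1*2 - (0.5)*(-3.2) = 2 + 1.6 = 3.6

5.9000 + 3.6000i


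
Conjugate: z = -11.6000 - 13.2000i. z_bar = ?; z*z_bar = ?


z_bar = -11.6000 + 13.2000i
z*z_bar = (-11.6)^2 + (-13.2)^2 = 134.56 + 174.24 = 308.8

z_bar = -11.6000 + 13.2000i, z*z_bar = 308.8


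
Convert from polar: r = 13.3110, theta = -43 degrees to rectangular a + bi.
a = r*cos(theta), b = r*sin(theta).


a = 13.3110*cos(-43°) = 13.3110*0.73135 = 9.7350
b = 13.3110*sin(-43°) = 13.3110*(-0.682) = -9.0781

9.7350 - 9.0781i


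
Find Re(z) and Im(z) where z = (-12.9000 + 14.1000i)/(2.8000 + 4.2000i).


Multiply by conjugate: (-12.9000 + 14.1000i)(2.8000 - 4.2000i) / (2.8^2 + 4.2^2)
Numerator real = -12.9*2.8 + 14.1*4.2 = 23.1
Numerator imag = 14.1*2.8 - (-12.9)*4.2 = 93.66
Denominator = 25.48
Re(z) = 23.1/25.48 = 0.9066
Im(z) = 93.66/25.48 = 3.6758

Re(z) = 0.9066, Im(z) = 3.6758


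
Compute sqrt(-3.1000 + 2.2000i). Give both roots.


|z| = sqrt(9.61+4.84) = 3.8013
sqrt((|z|+a)/2) = sqrt((3.8013+(-3.1))/2) = sqrt(0.3507) = 0.5922
sqrt((|z|-a)/2) = sqrt((3.8013-(-3.1))/2) = sqrt(3.4507) = 1.8576

±(0.5922 + 1.8576i) i.e. 0.5922 + 1.8576i and -0.5922 - 1.8576i


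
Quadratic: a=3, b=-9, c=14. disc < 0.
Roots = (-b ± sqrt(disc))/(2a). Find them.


disc = (-9)^2 - 4*3*14 = 81 - 168 = -87
sqrt(|disc|) = sqrt(87) = 9.3274
Real part = 9/(2*3) = 1.5000
Imag part = 9.3274/(2*3) = 1.5546

1.5000 ± 1.5546i


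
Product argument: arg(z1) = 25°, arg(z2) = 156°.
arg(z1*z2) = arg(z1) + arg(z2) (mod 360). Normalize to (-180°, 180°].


arg(z1*z2) = 25° + 156° = 181°
Normalized to (-180°, 180°]: -179°

-179°


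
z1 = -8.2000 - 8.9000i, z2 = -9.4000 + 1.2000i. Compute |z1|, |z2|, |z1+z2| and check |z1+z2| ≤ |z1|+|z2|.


|z1| = sqrt((-8.2)^2 + (-8.9)^2) = sqrt(146.45) = 12.1017
|z2| = sqrt((-9.4)^2 + 1.2^2) = sqrt(89.8) = 9.4763
z1+z2 = -17.6000 - 7.7000i
|z1+z2| = sqrt(369.05) = 19.2107
|z1|+|z2| = 12.1017 + 9.4763 = 21.5780

|z1+z2| = 19.2107 ≤ |z1|+|z2| = 21.5780 (verified)


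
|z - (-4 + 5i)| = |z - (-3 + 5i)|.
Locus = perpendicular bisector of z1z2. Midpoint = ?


Equal distances means the locus is the perpendicular bisector of z1 and z2.
Midpoint = ((-4+(-3))/2, (5+5)/2) = (-3.5000, 5.0000)

Perpendicular bisector through (-3.5000, 5.0000)


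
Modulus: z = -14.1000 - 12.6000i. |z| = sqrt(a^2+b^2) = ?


|z| = sqrt((-14.1)^2 + (-12.6)^2) = sqrt(198.81 + 158.76) = sqrt(357.57) = 18.9095

|z| = 18.9095


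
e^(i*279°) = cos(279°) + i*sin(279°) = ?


cos(279°) = 0.1564
sin(279°) = -0.9877

e^(i*279°) = 0.1564 - 0.9877i


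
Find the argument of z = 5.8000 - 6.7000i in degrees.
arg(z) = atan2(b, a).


Re = 5.8, Im = -6.7
arg = atan2(-6.7, 5.8) = -49.1182 degrees

arg(z) = -49.1182 degrees


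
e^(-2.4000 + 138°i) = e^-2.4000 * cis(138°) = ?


e^-2.4000 = 0.0907
cos(138°) = -0.7431
sin(138°) = 0.6691
Real = 0.0907*(-0.7431) = -0.0674
Imag = 0.0907*0.6691 = 0.0607

-0.0674 + 0.0607i


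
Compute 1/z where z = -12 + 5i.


|z|^2 = 144+25 = 169
1/z = (-12 - 5i)/169

1/z = -0.0710 - 0.0296i


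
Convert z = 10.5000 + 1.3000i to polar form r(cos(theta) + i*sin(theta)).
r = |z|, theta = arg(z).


r = sqrt(110.25+1.69) = sqrt(111.94) = 10.5802
theta = atan2(1.3, 10.5) = 7.0578 degrees

r = 10.5802, theta = 7.0578 degrees


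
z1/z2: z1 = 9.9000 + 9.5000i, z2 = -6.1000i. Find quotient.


Conjugate of z2 = 6.1000i
Numerator: (9.9000 + 9.5000i)(6.1000i) = -57.9500 + 60.3900i
Denominator: 0^2 + (-6.1)^2 = 37.21
Result = (-57.9500 + 60.3900i)/37.21

-1.5574 + 1.6230i


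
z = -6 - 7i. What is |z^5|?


|z| = sqrt(36+49) = sqrt(85) = 9.2195
|z^5| = |z|^5 = (sqrt(85))^5 = 85^2 * sqrt(85) = 7225*sqrt(85)

|z^5| = 7225*sqrt(85) ≈ 66611.2087


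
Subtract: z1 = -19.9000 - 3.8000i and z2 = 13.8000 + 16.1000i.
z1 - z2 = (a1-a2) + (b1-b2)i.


Real: -19.9 - 13.8 = -33.7
Imag: -3.8 - 16.1 = -19.9

-33.7000 - 19.9000i


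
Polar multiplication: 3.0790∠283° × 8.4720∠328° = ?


r = 3.0790 * 8.4720 = 26.0853
theta = 283° + 328° = 611° = 251° (mod 360)

26.0853 cis(251°)


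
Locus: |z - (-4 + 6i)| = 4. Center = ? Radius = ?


|z - z0| = r is a circle with center z0 and radius r.
Center = (-4, 6), radius = 4

Circle with center (-4, 6) and radius 4


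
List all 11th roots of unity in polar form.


The 11th roots of unity are cis(360k/11°) for k=0..10
Angle step = 360/11 = 32.7273°
Primitive root: cis(32.7273°)
Primitive root = 0.8413 + 0.5406i

11 roots at angles: 0°, 32.7273°, 65.4545°, 98.1818°, 130.9091°, 163.6364°, 196.3636°, 229.0909°, 261.8182°, 294.5455°, 327.2727°


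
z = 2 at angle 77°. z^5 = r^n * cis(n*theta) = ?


r^5 = 2^5 = 32
n*theta = 5*77° = 385° = 25° (mod 360)
a = 32*cos(25°) = 29.0018
b = 32*sin(25°) = 13.5238

32 cis(25°) = 29.0018 + 13.5238i


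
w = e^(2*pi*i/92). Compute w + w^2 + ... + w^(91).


With w = e^(2*pi*i/92), all 92 of the 92th roots of unity w^0 = 1, w, ..., w^(91) sum to 0: 1 + w + ... + w^(91) = (1 - w^92)/(1 - w) = 0 since w^92 = 1, w ≠ 1.
Removing the root 1: w + w^2 + ... + w^(91) = 0 - 1 = -1

Sum = -1


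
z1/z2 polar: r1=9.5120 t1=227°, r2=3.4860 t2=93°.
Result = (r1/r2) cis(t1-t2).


r = 9.5120 / 3.4860 = 2.7286
theta = 227° - 93° = 134° = 134° (mod 360)

2.7286 cis(134°)


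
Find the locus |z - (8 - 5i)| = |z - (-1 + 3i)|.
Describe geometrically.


Equal distances means the locus is the perpendicular bisector of z1 and z2.
Midpoint = ((8+(-1))/2, (-5+3)/2) = (3.5000, -1.0000)

Perpendicular bisector through (3.5000, -1.0000)


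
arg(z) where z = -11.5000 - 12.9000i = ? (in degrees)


Re = -11.5, Im = -12.9
arg = atan2(-12.9, -11.5) = -131.7161 degrees

arg(z) = -131.7161 degrees


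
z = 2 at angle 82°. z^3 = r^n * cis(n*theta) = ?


r^3 = 2^3 = 8
n*theta = 3*82° = 246° = 246° (mod 360)
a = 8*cos(246°) = -3.2539
b = 8*sin(246°) = -7.3084

8 cis(246°) = -3.2539 - 7.3084i


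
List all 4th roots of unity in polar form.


The 4th roots of unity are cis(360k/4°) for k=0..3
Angle step = 360/4 = 90°
Primitive root: cis(90°)
Primitive root = 0 + 1.0000i

4 roots at angles: 0°, 90°, 180°, 270°


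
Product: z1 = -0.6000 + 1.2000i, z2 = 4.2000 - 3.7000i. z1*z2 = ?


Real = -0.6*4.2 - 1.2*(-3.7) = -2.52 - (-4.44) = 1.92
Imag = -0.6*(-3.7) + 4.2*1.2 = 2.22 + 5.04 = 7.26

1.9200 + 7.2600i


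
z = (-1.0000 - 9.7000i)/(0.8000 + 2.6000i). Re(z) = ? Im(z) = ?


Multiply by conjugate: (-1.0000 - 9.7000i)(0.8000 - 2.6000i) / (0.8^2 + 2.6^2)
Numerator real = -1*0.8 - (9.7)*2.6 = -26.02
Numerator imag = -9.7*0.8 - (-1)*2.6 = -5.16
Denominator = 7.4
Re(z) = -26.02/7.4 = -3.5162
Im(z) = -5.16/7.4 = -0.6973

Re(z) = -3.5162, Im(z) = -0.6973


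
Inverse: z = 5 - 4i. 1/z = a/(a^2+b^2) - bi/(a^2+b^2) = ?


|z|^2 = 25+16 = 41
1/z = (5 + 4i)/41

1/z = 0.1220 + 0.0976i


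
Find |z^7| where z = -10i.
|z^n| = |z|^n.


|z| = sqrt(0+100) = sqrt(100) = 10
|z^7| = |z|^7 = 10^7 = 10000000

|z^7| = 10000000


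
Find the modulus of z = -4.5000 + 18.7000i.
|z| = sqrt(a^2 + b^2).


|z| = sqrt((-4.5)^2 + 18.7^2) = sqrt(20.25 + 349.69) = sqrt(369.94) = 19.2338

|z| = 19.2338


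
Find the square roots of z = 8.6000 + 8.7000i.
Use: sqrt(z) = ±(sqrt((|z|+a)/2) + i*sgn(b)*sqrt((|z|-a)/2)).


|z| = sqrt(73.96+75.69) = 12.2332
sqrt((|z|+a)/2) = sqrt((12.2332+8.6)/2) = sqrt(10.4166) = 3.2275
sqrt((|z|-a)/2) = sqrt((12.2332-8.6)/2) = sqrt(1.8166) = 1.3478

±(3.2275 + 1.3478i) i.e. 3.2275 + 1.3478i and -3.2275 - 1.3478i


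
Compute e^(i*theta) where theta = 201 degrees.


cos(201°) = -0.9336
sin(201°) = -0.3584

e^(i*201°) = -0.9336 - 0.3584i


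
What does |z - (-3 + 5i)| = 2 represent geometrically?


|z - z0| = r is a circle with center z0 and radius r.
Center = (-3, 5), radius = 2

Circle with center (-3, 5) and radius 2


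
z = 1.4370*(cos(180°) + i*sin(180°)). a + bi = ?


a = 1.4370*cos(180°) = 1.4370*(-1) = -1.4370
b = 1.4370*sin(180°) = 1.4370*0 = 0

-1.4370 + 0i


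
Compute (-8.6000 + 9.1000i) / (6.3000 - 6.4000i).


Conjugate of z2 = 6.3000 + 6.4000i
Numerator: (-8.6000 + 9.1000i)(6.3000 + 6.4000i) = -112.4200 + 2.2900i
Denominator: 6.3^2 + (-6.4)^2 = 80.65
Result = (-112.4200 + 2.2900i)/80.65

-1.3939 + 0.0284i


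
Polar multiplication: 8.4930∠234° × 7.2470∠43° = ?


r = 8.4930 * 7.2470 = 61.5488
theta = 234° + 43° = 277° = 277° (mod 360)

61.5488 cis(277°)


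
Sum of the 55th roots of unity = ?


The sum of all 55th roots of unity is 0.
Geometric series: (1 - w^55)/(1 - w) = (1-1)/(1-w) = 0 since w^55 = 1, w ≠ 1.
Alternatively: coefficient of z^54 in z^55 - 1 is 0.

0


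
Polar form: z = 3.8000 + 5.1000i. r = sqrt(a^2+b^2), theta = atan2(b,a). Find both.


r = sqrt(14.44+26.01) = sqrt(40.45) = 6.3600
theta = atan2(5.1, 3.8) = 53.3103 degrees

r = 6.3600, theta = 53.3103 degrees


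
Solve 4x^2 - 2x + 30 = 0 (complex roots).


disc = (-2)^2 - 4*4*30 = 4 - 480 = -476
sqrt(|disc|) = sqrt(476) = 21.8174
Real part = 2/(2*4) = 0.2500
Imag part = 21.8174/(2*4) = 2.7272

0.2500 ± 2.7272i


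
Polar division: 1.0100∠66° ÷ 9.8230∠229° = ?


r = 1.0100 / 9.8230 = 0.1028
theta = 66° - 229° = -163° = 197° (mod 360)

0.1028 cis(197°)


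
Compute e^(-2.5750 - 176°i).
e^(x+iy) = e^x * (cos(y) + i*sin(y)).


e^-2.5750 = 0.0762
cos(-176°) = -0.9976
sin(-176°) = -0.0698
Real = 0.0762*(-0.9976) = -0.0760
Imag = 0.0762*(-0.0698) = -0.0053

-0.0760 - 0.0053i


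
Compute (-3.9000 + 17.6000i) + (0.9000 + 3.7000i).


Real: -3.9 + 0.9 = -3
Imag: 17.6 + 3.7 = 21.3

-3.0000 + 21.3000i


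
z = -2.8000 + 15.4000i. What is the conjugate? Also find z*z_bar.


z_bar = -2.8000 - 15.4000i
z*z_bar = (-2.8)^2 + 15.4^2 = 7.84 + 237.16 = 245

z_bar = -2.8000 - 15.4000i, z*z_bar = 245


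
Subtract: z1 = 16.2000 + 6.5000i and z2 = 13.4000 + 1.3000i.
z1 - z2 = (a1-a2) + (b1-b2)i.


Real: 16.2 - 13.4 = 2.8
Imag: 6.5 - 1.3 = 5.2

2.8000 + 5.2000i


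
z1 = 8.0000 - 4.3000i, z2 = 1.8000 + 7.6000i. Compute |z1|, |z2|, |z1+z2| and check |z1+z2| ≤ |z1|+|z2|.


|z1| = sqrt(8^2 + (-4.3)^2) = sqrt(82.49) = 9.0824
|z2| = sqrt(1.8^2 + 7.6^2) = sqrt(61) = 7.8102
z1+z2 = 9.8000 + 3.3000i
|z1+z2| = sqrt(106.93) = 10.3407
|z1|+|z2| = 9.0824 + 7.8102 = 16.8926

|z1+z2| = 10.3407 ≤ |z1|+|z2| = 16.8926 (verified)


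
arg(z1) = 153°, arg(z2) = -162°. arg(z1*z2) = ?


arg(z1*z2) = 153° - 162° = -9°
Normalized to (-180°, 180°]: -9°

-9°


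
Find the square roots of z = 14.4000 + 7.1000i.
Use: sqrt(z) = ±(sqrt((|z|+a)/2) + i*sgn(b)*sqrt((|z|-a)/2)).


|z| = sqrt(207.36+50.41) = 16.0552
sqrt((|z|+a)/2) = sqrt((16.0552+14.4)/2) = sqrt(15.2276) = 3.9023
sqrt((|z|-a)/2) = sqrt((16.0552-14.4)/2) = sqrt(0.8276) = 0.9097

±(3.9023 + 0.9097i) i.e. 3.9023 + 0.9097i and -3.9023 - 0.9097i


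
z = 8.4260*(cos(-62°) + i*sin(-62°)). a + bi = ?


a = 8.4260*cos(-62°) = 8.4260*0.46947 = 3.9558
b = 8.4260*sin(-62°) = 8.4260*(-0.88295) = -7.4397

3.9558 - 7.4397i


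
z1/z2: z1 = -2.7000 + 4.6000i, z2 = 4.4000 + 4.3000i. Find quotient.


Conjugate of z2 = 4.4000 - 4.3000i
Numerator: (-2.7000 + 4.6000i)(4.4000 - 4.3000i) = 7.9000 + 31.8500i
Denominator: 4.4^2 + 4.3^2 = 37.85
Result = (7.9000 + 31.8500i)/37.85

0.2087 + 0.8415i


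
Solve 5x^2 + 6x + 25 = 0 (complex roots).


disc = 6^2 - 4*5*25 = 36 - 500 = -464
sqrt(|disc|) = sqrt(464) = 21.5407
Real part = -6/(2*5) = -0.6000
Imag part = 21.5407/(2*5) = 2.1541

-0.6000 ± 2.1541i


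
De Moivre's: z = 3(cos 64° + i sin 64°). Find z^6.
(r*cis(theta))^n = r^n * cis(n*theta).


r^6 = 3^6 = 729
n*theta = 6*64° = 384° = 24° (mod 360)
a = 729*cos(24°) = 665.9746
b = 729*sin(24°) = 296.5110

729 cis(24°) = 665.9746 + 296.5110i


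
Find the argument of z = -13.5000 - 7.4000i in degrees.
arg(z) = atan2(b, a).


Re = -13.5, Im = -7.4
arg = atan2(-7.4, -13.5) = -151.2707 degrees

arg(z) = -151.2707 degrees


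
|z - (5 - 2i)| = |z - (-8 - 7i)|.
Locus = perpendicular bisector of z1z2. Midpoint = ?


Equal distances means the locus is the perpendicular bisector of z1 and z2.
Midpoint = ((5+(-8))/2, (-2+(-7))/2) = (-1.5000, -4.5000)

Perpendicular bisector through (-1.5000, -4.5000)


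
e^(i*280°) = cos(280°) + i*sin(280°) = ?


cos(280°) = 0.1736
sin(280°) = -0.9848

e^(i*280°) = 0.1736 - 0.9848i


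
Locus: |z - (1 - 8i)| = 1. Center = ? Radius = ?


|z - z0| = r is a circle with center z0 and radius r.
Center = (1, -8), radius = 1

Circle with center (1, -8) and radius 1


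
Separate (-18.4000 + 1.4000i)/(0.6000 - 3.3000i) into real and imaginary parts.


Multiply by conjugate: (-18.4000 + 1.4000i)(0.6000 + 3.3000i) / (0.6^2 + (-3.3)^2)
Numerator real = -18.4*0.6 + 1.4*(-3.3) = -15.66
Numerator imag = 1.4*0.6 - (-18.4)*(-3.3) = -59.88
Denominator = 11.25
Re(z) = -15.66/11.25 = -1.3920
Im(z) = -59.88/11.25 = -5.3227

Re(z) = -1.3920, Im(z) = -5.3227


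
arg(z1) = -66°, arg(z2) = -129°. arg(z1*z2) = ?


arg(z1*z2) = -66° - 129° = -195°
Normalized to (-180°, 180°]: 165°

165°


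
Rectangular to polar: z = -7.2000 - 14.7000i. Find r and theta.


r = sqrt(51.84+216.09) = sqrt(267.93) = 16.3686
theta = atan2(-14.7, -7.2) = -116.0954 degrees

r = 16.3686, theta = -116.0954 degrees


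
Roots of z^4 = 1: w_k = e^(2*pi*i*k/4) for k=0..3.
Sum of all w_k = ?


The sum of all 4th roots of unity is 0.
Geometric series: (1 - w^4)/(1 - w) = (1-1)/(1-w) = 0 since w^4 = 1, w ≠ 1.
Alternatively: coefficient of z^3 in z^4 - 1 is 0.

0


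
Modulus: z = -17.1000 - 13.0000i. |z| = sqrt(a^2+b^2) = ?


|z| = sqrt((-17.1)^2 + (-13)^2) = sqrt(292.41 + 169) = sqrt(461.41) = 21.4805

|z| = 21.4805


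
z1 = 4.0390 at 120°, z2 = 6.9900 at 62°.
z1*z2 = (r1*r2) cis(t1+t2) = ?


r = 4.0390 * 6.9900 = 28.2326
theta = 120° + 62° = 182° = 182° (mod 360)

28.2326 cis(182°)


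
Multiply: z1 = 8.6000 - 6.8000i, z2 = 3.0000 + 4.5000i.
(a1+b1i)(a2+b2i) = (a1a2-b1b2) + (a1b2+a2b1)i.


Real = 8.6*3 - (-6.8)*4.5 = 25.8 - (-30.6) = 56.4
Imag = 8.6*4.5 + 3*(-6.8) = 38.7 - (20.4) = 18.3

56.4000 + 18.3000i


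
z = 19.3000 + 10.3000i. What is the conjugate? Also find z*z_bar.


z_bar = 19.3000 - 10.3000i
z*z_bar = 19.3^2 + 10.3^2 = 372.49 + 106.09 = 478.58

z_bar = 19.3000 - 10.3000i, z*z_bar = 478.58


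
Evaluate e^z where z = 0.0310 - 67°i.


e^0.0310 = 1.0315
cos(-67°) = 0.3907
sin(-67°) = -0.9205
Real = 1.0315*0.3907 = 0.4030
Imag = 1.0315*(-0.9205) = -0.9495

0.4030 - 0.9495i


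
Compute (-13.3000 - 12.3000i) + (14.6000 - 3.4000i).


Real: -13.3 + 14.6 = 1.3
Imag: -12.3 - 3.4 = -15.7

1.3000 - 15.7000i


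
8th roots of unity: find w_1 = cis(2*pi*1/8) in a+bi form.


Angle = 360*1/8 = 45°
a = cos(45°) = 0.7071
b = sin(45°) = 0.7071

0.7071 + 0.7071i


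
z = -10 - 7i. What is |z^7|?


|z| = sqrt(100+49) = sqrt(149) = 12.2066
|z^7| = |z|^7 = (sqrt(149))^7 = 149^3 * sqrt(149) = 3307949*sqrt(149)

|z^7| = 3307949*sqrt(149) ≈ 40378663.4425


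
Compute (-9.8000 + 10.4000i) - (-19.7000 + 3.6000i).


Real: -9.8 + 19.7 = 9.9
Imag: 10.4 - 3.6 = 6.8

9.9000 + 6.8000i


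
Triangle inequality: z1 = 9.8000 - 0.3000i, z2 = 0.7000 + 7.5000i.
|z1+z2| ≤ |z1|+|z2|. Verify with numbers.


|z1| = sqrt(9.8^2 + (-0.3)^2) = sqrt(96.13) = 9.8046
|z2| = sqrt(0.7^2 + 7.5^2) = sqrt(56.74) = 7.5326
z1+z2 = 10.5000 + 7.2000i
|z1+z2| = sqrt(162.09) = 12.7315
|z1|+|z2| = 9.8046 + 7.5326 = 17.3372

|z1+z2| = 12.7315 ≤ |z1|+|z2| = 17.3372 (verified)


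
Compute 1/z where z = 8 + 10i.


|z|^2 = 64+100 = 164
1/z = (8 - 10i)/164

1/z = 0.0488 - 0.0610i


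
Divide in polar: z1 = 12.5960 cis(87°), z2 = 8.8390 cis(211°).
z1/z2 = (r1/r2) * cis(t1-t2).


r = 12.5960 / 8.8390 = 1.4250
theta = 87° - 211° = -124° = 236° (mod 360)

1.4250 cis(236°)


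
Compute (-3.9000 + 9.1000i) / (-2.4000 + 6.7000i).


Conjugate of z2 = -2.4000 - 6.7000i
Numerator: (-3.9000 + 9.1000i)(-2.4000 - 6.7000i) = 70.3300 + 4.2900i
Denominator: (-2.4)^2 + 6.7^2 = 50.65
Result = (70.3300 + 4.2900i)/50.65

1.3885 + 0.0847i


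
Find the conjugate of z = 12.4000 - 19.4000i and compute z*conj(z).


z_bar = 12.4000 + 19.4000i
z*z_bar = 12.4^2 + (-19.4)^2 = 153.76 + 376.36 = 530.12

z_bar = 12.4000 + 19.4000i, z*z_bar = 530.12


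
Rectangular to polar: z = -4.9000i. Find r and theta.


r = sqrt(0+24.01) = sqrt(24.01) = 4.9000
theta = atan2(-4.9, 0) = -90.0000 degrees

r = 4.9000, theta = -90.0000 degrees


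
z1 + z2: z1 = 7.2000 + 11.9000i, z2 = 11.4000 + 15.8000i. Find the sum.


Real: 7.2 + 11.4 = 18.6
Imag: 11.9 + 15.8 = 27.7

18.6000 + 27.7000i


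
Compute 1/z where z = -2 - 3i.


|z|^2 = 4+9 = 13
1/z = (-2 + 3i)/13

1/z = -0.1538 + 0.2308i


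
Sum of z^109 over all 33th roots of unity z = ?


The roots are w_k = w^k with w = e^(2*pi*i/33), and (w^k)^109 = (w^109)^k.
So S = 1 + u + u^2 + ... + u^(32) with u = w^109.
109 = 3*33 + 10, so 109 is not a multiple of 33: u = (w^33)^3 * w^10 = w^10 ≠ 1 (w is a primitive 33th root), while u^33 = (w^33)^109 = 1.
Geometric series: S = (1 - u^33)/(1 - u) = (1 - 1)/(1 - u) = 0

S = 0


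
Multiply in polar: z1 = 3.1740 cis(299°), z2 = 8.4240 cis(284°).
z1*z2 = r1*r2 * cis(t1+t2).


r = 3.1740 * 8.4240 = 26.7378
theta = 299° + 284° = 583° = 223° (mod 360)

26.7378 cis(223°)


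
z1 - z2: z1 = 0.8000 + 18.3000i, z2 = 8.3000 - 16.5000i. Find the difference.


Real: 0.8 - 8.3 = -7.5
Imag: 18.3 + 16.5 = 34.8

-7.5000 + 34.8000i


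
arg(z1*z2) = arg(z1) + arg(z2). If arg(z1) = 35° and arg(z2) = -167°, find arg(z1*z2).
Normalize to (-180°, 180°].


arg(z1*z2) = 35° - 167° = -132°
Normalized to (-180°, 180°]: -132°

-132°
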